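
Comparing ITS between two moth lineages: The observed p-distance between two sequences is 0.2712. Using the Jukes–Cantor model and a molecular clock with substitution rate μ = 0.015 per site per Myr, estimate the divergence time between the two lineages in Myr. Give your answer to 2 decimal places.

d = −(3/4) ln(1 − 4p/3) = −0.75 ln(1 − 0.3616) = −0.75 ln(0.6384)
  = −0.75 × (-0.448790) = 0.336593 substitutions/site.
Under a molecular clock d = 2μt, so t = d/(2μ) = 0.336593 / (2 × 0.015) = 11.22 Myr.

11.22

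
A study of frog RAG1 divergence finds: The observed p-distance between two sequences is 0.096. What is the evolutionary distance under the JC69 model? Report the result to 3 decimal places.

d = −(3/4) ln(1 − 4p/3) = −0.75 ln(1 − 0.128) = −0.75 ln(0.872)
  = −0.75 × (-0.136966) = 0.102725 substitutions/site.

0.103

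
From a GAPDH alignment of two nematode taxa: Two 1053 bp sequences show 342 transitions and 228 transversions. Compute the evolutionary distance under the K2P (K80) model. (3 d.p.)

P = 342/1053 ≈ 0.324786 and Q = 228/1053 ≈ 0.216524.
Under the Kimura two-parameter model, d = −½ ln(1 − 2P − Q) − ¼ ln(1 − 2Q).
1 − 2P − Q = 0.133904, giving −½ ln(0.133904) = 1.005316.
1 − 2Q = 0.566952, giving −¼ ln(0.566952) = 0.141870.
d = 1.005316 + 0.141870 = 1.147186.

1.147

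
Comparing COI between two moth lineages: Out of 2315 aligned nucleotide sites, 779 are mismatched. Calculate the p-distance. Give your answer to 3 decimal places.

p = 779/2315 = 0.336501… ≈ 0.337 (to 3 d.p.).

0.337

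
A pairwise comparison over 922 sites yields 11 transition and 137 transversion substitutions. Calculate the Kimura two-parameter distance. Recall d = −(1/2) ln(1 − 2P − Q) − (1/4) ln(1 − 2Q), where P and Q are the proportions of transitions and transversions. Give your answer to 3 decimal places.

P = 11/922 ≈ 0.011931 and Q = 137/922 ≈ 0.14859.
Under the Kimura two-parameter model, d = −½ ln(1 − 2P − Q) − ¼ ln(1 − 2Q).
1 − 2P − Q = 0.827548, giving −½ ln(0.827548) = 0.094644.
1 − 2Q = 0.70282, giving −¼ ln(0.70282) = 0.088164.
d = 0.094644 + 0.088164 = 0.182808.

0.183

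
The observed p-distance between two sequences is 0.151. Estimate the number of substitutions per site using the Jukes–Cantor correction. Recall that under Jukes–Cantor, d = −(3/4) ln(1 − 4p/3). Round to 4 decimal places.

0.1686

d = −(3/4) ln(1 − 4p/3) = −0.75 ln(1 − 0.201333) = −0.75 ln(0.798667)
  = −0.75 × (-0.224811) = 0.168608 substitutions/site.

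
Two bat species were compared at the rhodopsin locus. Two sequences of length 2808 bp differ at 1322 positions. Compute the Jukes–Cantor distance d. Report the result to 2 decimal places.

0.74

p = 1322/2808 ≈ 0.470798.
d = −(3/4) ln(1 − 4p/3) = −0.75 ln(1 − 0.627731) = −0.75 ln(0.372269)
  = −0.75 × (-0.988139) = 0.741104 substitutions/site.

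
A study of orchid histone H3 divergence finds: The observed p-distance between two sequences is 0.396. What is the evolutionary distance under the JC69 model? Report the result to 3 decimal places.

d = −(3/4) ln(1 − 4p/3) = −0.75 ln(1 − 0.528) = −0.75 ln(0.472)
  = −0.75 × (-0.750776) = 0.563082 substitutions/site.

0.563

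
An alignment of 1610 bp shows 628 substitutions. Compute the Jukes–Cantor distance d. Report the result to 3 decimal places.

p = 628/1610 ≈ 0.390062.
d = −(3/4) ln(1 − 4p/3) = −0.75 ln(1 − 0.520083) = −0.75 ln(0.479917)
  = −0.75 × (-0.734142) = 0.550607 substitutions/site.

0.551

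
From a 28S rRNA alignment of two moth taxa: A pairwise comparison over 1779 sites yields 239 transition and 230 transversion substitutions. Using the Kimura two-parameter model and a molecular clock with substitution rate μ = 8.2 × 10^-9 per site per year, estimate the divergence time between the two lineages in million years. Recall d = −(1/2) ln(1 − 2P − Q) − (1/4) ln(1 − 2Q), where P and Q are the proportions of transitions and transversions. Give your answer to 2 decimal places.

20.03

P = 239/1779 ≈ 0.134345 and Q = 230/1779 ≈ 0.129286.
Under the Kimura two-parameter model, d = −½ ln(1 − 2P − Q) − ¼ ln(1 − 2Q).
1 − 2P − Q = 0.602024, giving −½ ln(0.602024) = 0.253729.
1 − 2Q = 0.741428, giving −¼ ln(0.741428) = 0.074794.
d = 0.253729 + 0.074794 = 0.328523.
Under a molecular clock d = 2μt, so t = d/(2μ) = 0.328523 / (2 × 8.2 × 10^-9) = 20.03 million years.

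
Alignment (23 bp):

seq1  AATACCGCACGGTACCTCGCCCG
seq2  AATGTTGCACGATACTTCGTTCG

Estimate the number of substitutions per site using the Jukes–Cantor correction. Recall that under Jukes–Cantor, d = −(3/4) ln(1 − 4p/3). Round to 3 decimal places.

The sequences differ at 7 of 23 sites (4, 5, 6, 12, 16, 20, 21), so p = 7/23 ≈ 0.304348.
d = −(3/4) ln(1 − 4p/3) = −0.75 ln(1 − 0.405797) = −0.75 ln(0.594203)
  = −0.75 × (-0.520534) = 0.390401 substitutions/site.

0.390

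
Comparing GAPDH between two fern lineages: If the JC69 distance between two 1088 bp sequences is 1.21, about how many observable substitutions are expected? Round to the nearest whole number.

Invert JC69: p = (3/4)(1 − e^(−4d/3)) = 0.75 × (1 − e^(-1.613333)) = 0.75 × (1 − 0.199222) = 0.600584.
Expected differing sites = pL ≈ 0.600584 × 1088 = 653.435392 ≈ 653.

653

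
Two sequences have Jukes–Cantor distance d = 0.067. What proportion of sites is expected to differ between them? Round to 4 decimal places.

0.0641

p = (3/4)(1 − e^(−4d/3)) = 0.75 × (1 − e^(-0.089333)) = 0.75 × (1 − 0.914541) = 0.064094.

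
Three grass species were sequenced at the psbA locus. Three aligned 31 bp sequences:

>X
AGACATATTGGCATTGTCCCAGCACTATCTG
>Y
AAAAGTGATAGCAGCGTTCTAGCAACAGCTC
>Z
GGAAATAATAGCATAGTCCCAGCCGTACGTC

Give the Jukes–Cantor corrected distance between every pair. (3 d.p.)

d(X,Y) = 0.691, d(X,Z) = 0.422, d(Y,Z) = 0.614

X–Y: 14/31 sites differ → p ≈ 0.451613, d = −0.75 ln(1 − 0.602151) = 0.691262 ≈ 0.691.
X–Z: 10/31 sites differ → p ≈ 0.322581, d = −0.75 ln(1 − 0.430108) = 0.421731 ≈ 0.422.
Y–Z: 13/31 sites differ → p ≈ 0.419355, d = −0.75 ln(1 − 0.55914) = 0.614271 ≈ 0.614.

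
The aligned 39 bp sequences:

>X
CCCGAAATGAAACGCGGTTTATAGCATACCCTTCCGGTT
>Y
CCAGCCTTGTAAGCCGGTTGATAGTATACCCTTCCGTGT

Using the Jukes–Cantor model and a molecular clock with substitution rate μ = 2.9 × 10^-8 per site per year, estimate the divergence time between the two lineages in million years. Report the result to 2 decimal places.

6.10

The sequences differ at 11 of 39 sites, so p = 11/39 ≈ 0.282051.
d = −(3/4) ln(1 − 4p/3) = −0.75 ln(1 − 0.376068) = −0.75 ln(0.623932)
  = −0.75 × (-0.471714) = 0.353786 substitutions/site.
Under a molecular clock d = 2μt, so t = d/(2μ) = 0.353786 / (2 × 2.9 × 10^-8) = 6.10 million years.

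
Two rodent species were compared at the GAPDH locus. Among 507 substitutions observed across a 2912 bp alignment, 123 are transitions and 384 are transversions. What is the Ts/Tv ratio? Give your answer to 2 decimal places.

R = 123/384 = 0.320312… ≈ 0.32 (to 2 d.p.).

0.32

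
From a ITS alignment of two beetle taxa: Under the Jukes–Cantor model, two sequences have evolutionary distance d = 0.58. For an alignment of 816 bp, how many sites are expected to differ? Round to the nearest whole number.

330

Invert JC69: p = (3/4)(1 − e^(−4d/3)) = 0.75 × (1 − e^(-0.773333)) = 0.75 × (1 − 0.461472) = 0.403896.
Expected differing sites = pL ≈ 0.403896 × 816 = 329.579136 ≈ 330.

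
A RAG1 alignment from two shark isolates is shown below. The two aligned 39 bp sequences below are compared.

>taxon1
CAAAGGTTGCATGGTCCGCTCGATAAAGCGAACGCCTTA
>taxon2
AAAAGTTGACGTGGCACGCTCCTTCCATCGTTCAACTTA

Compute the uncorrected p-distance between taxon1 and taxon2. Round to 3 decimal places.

The sequences differ at 16 of 39 positions.
p = 16/39 = 0.410256… ≈ 0.410 (to 3 d.p.).

0.410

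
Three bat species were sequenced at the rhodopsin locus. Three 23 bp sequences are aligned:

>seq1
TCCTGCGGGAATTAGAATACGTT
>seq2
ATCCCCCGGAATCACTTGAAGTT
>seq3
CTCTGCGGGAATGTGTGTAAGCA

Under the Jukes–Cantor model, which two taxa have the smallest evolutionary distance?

seq1–seq2: 11/23 differ, p = 0.478, d = 0.761.
seq1–seq3: 9/23 differ, p = 0.391, d = 0.553.
seq2–seq3: 11/23 differ, p = 0.478, d = 0.761.
The smallest distance is between seq1 and seq3.

seq1 and seq3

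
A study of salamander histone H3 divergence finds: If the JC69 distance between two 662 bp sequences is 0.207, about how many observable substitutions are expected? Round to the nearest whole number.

Invert JC69: p = (3/4)(1 − e^(−4d/3)) = 0.75 × (1 − e^(-0.276)) = 0.75 × (1 − 0.758813) = 0.180890.
Expected differing sites = pL ≈ 0.180890 × 662 = 119.74918 ≈ 120.

120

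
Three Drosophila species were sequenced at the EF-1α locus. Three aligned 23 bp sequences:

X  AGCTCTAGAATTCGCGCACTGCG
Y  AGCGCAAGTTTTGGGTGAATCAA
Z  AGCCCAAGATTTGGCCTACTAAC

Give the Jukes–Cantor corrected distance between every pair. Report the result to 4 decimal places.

d(X,Y) = 0.8922, d(X,Z) = 0.5532, d(Y,Z) = 0.4674

X–Y: 12/23 sites differ → p ≈ 0.521739, d = −0.75 ln(1 − 0.695652) = 0.892188 ≈ 0.8922.
X–Z: 9/23 sites differ → p ≈ 0.391304, d = −0.75 ln(1 − 0.521739) = 0.553199 ≈ 0.5532.
Y–Z: 8/23 sites differ → p ≈ 0.347826, d = −0.75 ln(1 − 0.463768) = 0.467391 ≈ 0.4674.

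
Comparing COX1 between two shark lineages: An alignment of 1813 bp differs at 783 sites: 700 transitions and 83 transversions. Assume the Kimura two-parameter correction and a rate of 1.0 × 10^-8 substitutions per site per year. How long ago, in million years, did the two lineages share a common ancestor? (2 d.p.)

P = 700/1813 ≈ 0.3861 and Q = 83/1813 ≈ 0.04578.
Under the Kimura two-parameter model, d = −½ ln(1 − 2P − Q) − ¼ ln(1 − 2Q).
1 − 2P − Q = 0.18202, giving −½ ln(0.18202) = 0.851819.
1 − 2Q = 0.90844, giving −¼ ln(0.90844) = 0.024007.
d = 0.851819 + 0.024007 = 0.875826.
Under a molecular clock d = 2μt, so t = d/(2μ) = 0.875826 / (2 × 1.0 × 10^-8) = 43.79 million years.

43.79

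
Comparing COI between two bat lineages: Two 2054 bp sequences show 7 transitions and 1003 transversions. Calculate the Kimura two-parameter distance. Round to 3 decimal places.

1.281

P = 7/2054 ≈ 0.003408 and Q = 1003/2054 ≈ 0.488315.
Under the Kimura two-parameter model, d = −½ ln(1 − 2P − Q) − ¼ ln(1 − 2Q).
1 − 2P − Q = 0.504869, giving −½ ln(0.504869) = 0.341728.
1 − 2Q = 0.02337, giving −¼ ln(0.02337) = 0.939076.
d = 0.341728 + 0.939076 = 1.280804.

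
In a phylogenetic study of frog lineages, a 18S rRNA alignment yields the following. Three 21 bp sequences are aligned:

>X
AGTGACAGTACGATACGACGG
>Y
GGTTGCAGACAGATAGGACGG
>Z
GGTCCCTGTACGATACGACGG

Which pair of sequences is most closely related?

X and Z

X–Y: 7/21 differ, p = 0.333, d = 0.441.
X–Z: 4/21 differ, p = 0.190, d = 0.220.
Y–Z: 7/21 differ, p = 0.333, d = 0.441.
The smallest distance is between X and Z.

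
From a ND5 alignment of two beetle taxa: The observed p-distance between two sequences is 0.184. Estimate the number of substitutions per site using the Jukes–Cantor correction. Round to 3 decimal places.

d = −(3/4) ln(1 − 4p/3) = −0.75 ln(1 − 0.245333) = −0.75 ln(0.754667)
  = −0.75 × (-0.281479) = 0.211109 substitutions/site.

0.211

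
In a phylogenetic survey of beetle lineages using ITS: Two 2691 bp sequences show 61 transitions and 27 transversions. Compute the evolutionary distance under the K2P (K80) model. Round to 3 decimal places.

0.034

P = 61/2691 ≈ 0.022668 and Q = 27/2691 ≈ 0.010033.
Under the Kimura two-parameter model, d = −½ ln(1 − 2P − Q) − ¼ ln(1 − 2Q).
1 − 2P − Q = 0.944631, giving −½ ln(0.944631) = 0.028480.
1 − 2Q = 0.979934, giving −¼ ln(0.979934) = 0.005068.
d = 0.028480 + 0.005068 = 0.033548.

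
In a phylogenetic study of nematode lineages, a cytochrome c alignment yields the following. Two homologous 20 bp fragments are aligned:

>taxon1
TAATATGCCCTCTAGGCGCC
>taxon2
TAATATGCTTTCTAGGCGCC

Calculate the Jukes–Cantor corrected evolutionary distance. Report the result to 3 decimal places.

The sequences differ at 2 of 20 sites (9, 10), so p = 2/20 = 0.1.
d = −(3/4) ln(1 − 4p/3) = −0.75 ln(1 − 0.133333) = −0.75 ln(0.866667)
  = −0.75 × (-0.143100) = 0.107325 substitutions/site.

0.107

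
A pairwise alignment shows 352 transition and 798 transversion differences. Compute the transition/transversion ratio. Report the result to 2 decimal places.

R = 352/798 = 0.441102… ≈ 0.44 (to 2 d.p.).

0.44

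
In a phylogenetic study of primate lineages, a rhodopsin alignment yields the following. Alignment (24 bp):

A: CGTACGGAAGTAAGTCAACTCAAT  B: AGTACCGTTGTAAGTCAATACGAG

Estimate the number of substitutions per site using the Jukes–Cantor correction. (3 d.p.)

0.441

The sequences differ at 8 of 24 sites (1, 6, 8, 9, 19, 20, 22, 24), so p = 8/24 ≈ 0.333333.
d = −(3/4) ln(1 − 4p/3) = −0.75 ln(1 − 0.444444) = −0.75 ln(0.555556)
  = −0.75 × (-0.587786) = 0.440840 substitutions/site.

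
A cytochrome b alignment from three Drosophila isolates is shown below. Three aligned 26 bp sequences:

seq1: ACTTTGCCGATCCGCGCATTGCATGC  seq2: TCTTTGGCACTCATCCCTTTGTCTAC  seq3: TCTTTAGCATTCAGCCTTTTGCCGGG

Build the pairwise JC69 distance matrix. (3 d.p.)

d(seq1,seq2) = 0.623, d(seq1,seq3) = 0.717, d(seq2,seq3) = 0.396

seq1–seq2: 11/26 sites differ → p ≈ 0.423077, d = −0.75 ln(1 − 0.564103) = 0.622762 ≈ 0.623.
seq1–seq3: 12/26 sites differ → p ≈ 0.461538, d = −0.75 ln(1 − 0.615384) = 0.716632 ≈ 0.717.
seq2–seq3: 8/26 sites differ → p ≈ 0.307692, d = −0.75 ln(1 − 0.410256) = 0.396050 ≈ 0.396.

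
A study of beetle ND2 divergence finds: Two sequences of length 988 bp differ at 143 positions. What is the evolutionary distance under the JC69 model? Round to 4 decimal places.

p = 143/988 ≈ 0.144737.
d = −(3/4) ln(1 − 4p/3) = −0.75 ln(1 − 0.192983) = −0.75 ln(0.807017)
  = −0.75 × (-0.214411) = 0.160808 substitutions/site.

0.1608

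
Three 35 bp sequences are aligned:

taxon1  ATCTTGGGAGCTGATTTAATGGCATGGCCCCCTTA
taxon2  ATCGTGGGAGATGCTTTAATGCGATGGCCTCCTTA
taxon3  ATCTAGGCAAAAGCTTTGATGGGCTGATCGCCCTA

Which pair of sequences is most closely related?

taxon1–taxon2: 6/35 differ, p = 0.171, d = 0.195.
taxon1–taxon3: 13/35 differ, p = 0.371, d = 0.513.
taxon2–taxon3: 12/35 differ, p = 0.343, d = 0.458.
The smallest distance is between taxon1 and taxon2.

taxon1 and taxon2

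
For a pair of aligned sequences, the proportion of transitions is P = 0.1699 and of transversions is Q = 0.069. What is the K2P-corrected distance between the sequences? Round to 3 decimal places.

0.300

Under the Kimura two-parameter model, d = −½ ln(1 − 2P − Q) − ¼ ln(1 − 2Q).
1 − 2P − Q = 0.5912, giving −½ ln(0.5912) = 0.262800.
1 − 2Q = 0.862, giving −¼ ln(0.862) = 0.037125.
d = 0.262800 + 0.037125 = 0.299925.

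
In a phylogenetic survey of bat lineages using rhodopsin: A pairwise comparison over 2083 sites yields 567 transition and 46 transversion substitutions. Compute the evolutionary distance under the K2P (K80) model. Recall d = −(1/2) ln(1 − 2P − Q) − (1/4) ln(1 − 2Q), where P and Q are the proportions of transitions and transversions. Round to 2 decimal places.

P = 567/2083 ≈ 0.272204 and Q = 46/2083 ≈ 0.022084.
Under the Kimura two-parameter model, d = −½ ln(1 − 2P − Q) − ¼ ln(1 − 2Q).
1 − 2P − Q = 0.433508, giving −½ ln(0.433508) = 0.417923.
1 − 2Q = 0.955832, giving −¼ ln(0.955832) = 0.011293.
d = 0.417923 + 0.011293 = 0.429216.

0.43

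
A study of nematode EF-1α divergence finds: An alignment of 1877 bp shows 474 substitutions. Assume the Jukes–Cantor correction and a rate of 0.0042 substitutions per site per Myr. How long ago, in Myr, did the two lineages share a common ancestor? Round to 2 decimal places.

36.66

p = 474/1877 ≈ 0.252531.
d = −(3/4) ln(1 − 4p/3) = −0.75 ln(1 − 0.336708) = −0.75 ln(0.663292)
  = −0.75 × (-0.410540) = 0.307905 substitutions/site.
Under a molecular clock d = 2μt, so t = d/(2μ) = 0.307905 / (2 × 0.0042) = 36.66 Myr.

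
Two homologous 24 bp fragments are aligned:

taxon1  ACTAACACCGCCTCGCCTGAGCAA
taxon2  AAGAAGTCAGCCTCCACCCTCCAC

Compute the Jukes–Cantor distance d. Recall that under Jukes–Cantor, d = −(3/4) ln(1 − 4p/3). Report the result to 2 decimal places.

The sequences differ at 12 of 24 sites, so p = 12/24 = 0.5.
d = −(3/4) ln(1 − 4p/3) = −0.75 ln(1 − 0.666667) = −0.75 ln(0.333333)
  = −0.75 × (-1.098613) = 0.823960 substitutions/site.

0.82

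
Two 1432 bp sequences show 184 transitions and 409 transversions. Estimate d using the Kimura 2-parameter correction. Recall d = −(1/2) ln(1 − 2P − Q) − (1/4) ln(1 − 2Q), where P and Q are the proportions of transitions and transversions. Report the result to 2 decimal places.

P = 184/1432 ≈ 0.128492 and Q = 409/1432 ≈ 0.285615.
Under the Kimura two-parameter model, d = −½ ln(1 − 2P − Q) − ¼ ln(1 − 2Q).
1 − 2P − Q = 0.457401, giving −½ ln(0.457401) = 0.391097.
1 − 2Q = 0.42877, giving −¼ ln(0.42877) = 0.211709.
d = 0.391097 + 0.211709 = 0.602806.

0.60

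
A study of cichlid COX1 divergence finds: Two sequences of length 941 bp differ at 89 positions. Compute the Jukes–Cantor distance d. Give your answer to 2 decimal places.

0.10

p = 89/941 ≈ 0.09458.
d = −(3/4) ln(1 − 4p/3) = −0.75 ln(1 − 0.126107) = −0.75 ln(0.873893)
  = −0.75 × (-0.134797) = 0.101098 substitutions/site.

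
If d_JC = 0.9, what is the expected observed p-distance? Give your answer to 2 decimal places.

0.52

p = (3/4)(1 − e^(−4d/3)) = 0.75 × (1 − e^(-1.2)) = 0.75 × (1 − 0.301194) = 0.524105.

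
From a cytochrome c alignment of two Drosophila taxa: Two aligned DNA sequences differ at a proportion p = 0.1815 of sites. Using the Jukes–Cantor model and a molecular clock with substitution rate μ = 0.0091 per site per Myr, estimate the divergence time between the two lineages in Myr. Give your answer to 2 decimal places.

d = −(3/4) ln(1 − 4p/3) = −0.75 ln(1 − 0.242) = −0.75 ln(0.758)
  = −0.75 × (-0.277072) = 0.207804 substitutions/site.
Under a molecular clock d = 2μt, so t = d/(2μ) = 0.207804 / (2 × 0.0091) = 11.42 Myr.

11.42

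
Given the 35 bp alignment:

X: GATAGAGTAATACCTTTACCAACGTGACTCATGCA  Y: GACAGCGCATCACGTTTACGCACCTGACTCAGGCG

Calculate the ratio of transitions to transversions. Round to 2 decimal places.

0.57

Transitions are A↔G and C↔T; transversions are all other mismatches.
Transitions: 4. Transversions: 7.
R = 4/7 = 0.571428… ≈ 0.57 (to 2 d.p.).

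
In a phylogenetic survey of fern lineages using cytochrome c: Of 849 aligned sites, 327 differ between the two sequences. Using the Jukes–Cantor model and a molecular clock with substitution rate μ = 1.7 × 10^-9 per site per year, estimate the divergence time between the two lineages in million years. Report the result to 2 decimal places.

p = 327/849 ≈ 0.385159.
d = −(3/4) ln(1 − 4p/3) = −0.75 ln(1 − 0.513545) = −0.75 ln(0.486455)
  = −0.75 × (-0.720611) = 0.540458 substitutions/site.
Under a molecular clock d = 2μt, so t = d/(2μ) = 0.540458 / (2 × 1.7 × 10^-9) = 158.96 million years.

158.96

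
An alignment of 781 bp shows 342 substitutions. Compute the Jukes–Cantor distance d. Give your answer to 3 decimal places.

0.658

p = 342/781 ≈ 0.4379.
d = −(3/4) ln(1 − 4p/3) = −0.75 ln(1 − 0.583867) = −0.75 ln(0.416133)
  = −0.75 × (-0.876750) = 0.657563 substitutions/site.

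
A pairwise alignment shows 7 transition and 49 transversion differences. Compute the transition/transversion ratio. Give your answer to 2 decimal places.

R = 7/49 = 0.142857… ≈ 0.14 (to 2 d.p.).

0.14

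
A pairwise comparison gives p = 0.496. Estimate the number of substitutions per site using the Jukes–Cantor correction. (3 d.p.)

0.812

d = −(3/4) ln(1 − 4p/3) = −0.75 ln(1 − 0.661333) = −0.75 ln(0.338667)
  = −0.75 × (-1.082738) = 0.812054 substitutions/site.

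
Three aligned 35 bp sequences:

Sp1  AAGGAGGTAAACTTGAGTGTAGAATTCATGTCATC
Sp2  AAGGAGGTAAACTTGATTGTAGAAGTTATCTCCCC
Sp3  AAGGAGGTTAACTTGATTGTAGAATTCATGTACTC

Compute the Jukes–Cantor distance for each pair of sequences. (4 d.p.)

d(Sp1,Sp2) = 0.1946, d(Sp1,Sp3) = 0.1240, d(Sp2,Sp3) = 0.1946

Sp1–Sp2: 6/35 sites differ → p ≈ 0.171429, d = −0.75 ln(1 − 0.228572) = 0.194634 ≈ 0.1946.
Sp1–Sp3: 4/35 sites differ → p ≈ 0.114286, d = −0.75 ln(1 − 0.152381) = 0.123993 ≈ 0.1240.
Sp2–Sp3: 6/35 sites differ → p ≈ 0.171429, d = −0.75 ln(1 − 0.228572) = 0.194634 ≈ 0.1946.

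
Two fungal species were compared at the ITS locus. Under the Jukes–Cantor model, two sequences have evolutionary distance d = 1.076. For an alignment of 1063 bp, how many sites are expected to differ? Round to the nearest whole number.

607

Invert JC69: p = (3/4)(1 − e^(−4d/3)) = 0.75 × (1 − e^(-1.434667)) = 0.75 × (1 − 0.238195) = 0.571354.
Expected differing sites = pL ≈ 0.571354 × 1063 = 607.349302 ≈ 607.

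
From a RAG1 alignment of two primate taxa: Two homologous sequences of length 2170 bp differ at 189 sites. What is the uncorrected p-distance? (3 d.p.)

0.087

p = 189/2170 = 0.087096… ≈ 0.087 (to 3 d.p.).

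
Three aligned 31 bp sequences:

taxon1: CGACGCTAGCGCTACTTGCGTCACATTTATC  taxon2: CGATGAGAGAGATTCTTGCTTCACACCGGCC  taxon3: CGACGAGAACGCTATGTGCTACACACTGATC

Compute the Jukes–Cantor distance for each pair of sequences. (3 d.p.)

d(taxon1,taxon2) = 0.544, d(taxon1,taxon3) = 0.367, d(taxon2,taxon3) = 0.481

taxon1–taxon2: 12/31 sites differ → p ≈ 0.387097, d = −0.75 ln(1 − 0.516129) = 0.544453 ≈ 0.544.
taxon1–taxon3: 9/31 sites differ → p ≈ 0.290323, d = −0.75 ln(1 − 0.387097) = 0.367161 ≈ 0.367.
taxon2–taxon3: 11/31 sites differ → p ≈ 0.354839, d = −0.75 ln(1 − 0.473119) = 0.480585 ≈ 0.481.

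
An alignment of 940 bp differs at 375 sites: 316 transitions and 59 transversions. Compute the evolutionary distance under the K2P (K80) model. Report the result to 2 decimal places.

P = 316/940 ≈ 0.33617 and Q = 59/940 ≈ 0.062766.
Under the Kimura two-parameter model, d = −½ ln(1 − 2P − Q) − ¼ ln(1 − 2Q).
1 − 2P − Q = 0.264894, giving −½ ln(0.264894) = 0.664213.
1 − 2Q = 0.874468, giving −¼ ln(0.874468) = 0.033535.
d = 0.664213 + 0.033535 = 0.697748.

0.70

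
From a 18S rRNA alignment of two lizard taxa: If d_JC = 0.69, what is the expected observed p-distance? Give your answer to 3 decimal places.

0.451

p = (3/4)(1 − e^(−4d/3)) = 0.75 × (1 − e^(-0.92)) = 0.75 × (1 − 0.398519) = 0.451111.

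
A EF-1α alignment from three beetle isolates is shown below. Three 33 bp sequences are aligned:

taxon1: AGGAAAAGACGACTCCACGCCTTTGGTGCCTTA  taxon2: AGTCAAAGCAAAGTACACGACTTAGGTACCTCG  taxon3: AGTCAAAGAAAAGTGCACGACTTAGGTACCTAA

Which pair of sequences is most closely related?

taxon1–taxon2: 12/33 differ, p = 0.364, d = 0.497.
taxon1–taxon3: 10/33 differ, p = 0.303, d = 0.388.
taxon2–taxon3: 4/33 differ, p = 0.121, d = 0.132.
The smallest distance is between taxon2 and taxon3.

taxon2 and taxon3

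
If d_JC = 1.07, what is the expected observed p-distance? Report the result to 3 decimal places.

p = (3/4)(1 − e^(−4d/3)) = 0.75 × (1 − e^(-1.426667)) = 0.75 × (1 − 0.240108) = 0.569919.

0.570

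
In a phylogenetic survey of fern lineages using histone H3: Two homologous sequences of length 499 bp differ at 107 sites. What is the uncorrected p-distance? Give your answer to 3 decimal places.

0.214

p = 107/499 = 0.214428… ≈ 0.214 (to 3 d.p.).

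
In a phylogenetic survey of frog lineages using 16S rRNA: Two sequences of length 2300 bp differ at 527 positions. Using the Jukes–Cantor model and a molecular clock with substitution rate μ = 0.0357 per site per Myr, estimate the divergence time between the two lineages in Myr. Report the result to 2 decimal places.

3.83

p = 527/2300 ≈ 0.22913.
d = −(3/4) ln(1 − 4p/3) = −0.75 ln(1 − 0.305507) = −0.75 ln(0.694493)
  = −0.75 × (-0.364573) = 0.273430 substitutions/site.
Under a molecular clock d = 2μt, so t = d/(2μ) = 0.273430 / (2 × 0.0357) = 3.83 Myr.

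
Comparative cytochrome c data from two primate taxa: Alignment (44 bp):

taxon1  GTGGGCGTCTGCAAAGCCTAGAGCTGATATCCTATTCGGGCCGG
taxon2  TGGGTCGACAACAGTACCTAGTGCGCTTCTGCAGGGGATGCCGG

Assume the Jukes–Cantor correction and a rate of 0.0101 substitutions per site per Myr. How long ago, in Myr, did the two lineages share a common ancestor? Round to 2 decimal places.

40.79

The sequences differ at 22 of 44 sites, so p = 22/44 = 0.5.
d = −(3/4) ln(1 − 4p/3) = −0.75 ln(1 − 0.666667) = −0.75 ln(0.333333)
  = −0.75 × (-1.098613) = 0.823960 substitutions/site.
Under a molecular clock d = 2μt, so t = d/(2μ) = 0.823960 / (2 × 0.0101) = 40.79 Myr.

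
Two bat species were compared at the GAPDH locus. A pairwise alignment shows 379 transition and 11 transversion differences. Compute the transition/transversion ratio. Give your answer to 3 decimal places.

34.455

R = 379/11 = 34.454545… ≈ 34.455 (to 3 d.p.).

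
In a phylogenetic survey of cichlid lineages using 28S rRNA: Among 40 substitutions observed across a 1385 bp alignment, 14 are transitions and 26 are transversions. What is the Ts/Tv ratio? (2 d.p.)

0.54

R = 14/26 = 0.538461… ≈ 0.54 (to 2 d.p.).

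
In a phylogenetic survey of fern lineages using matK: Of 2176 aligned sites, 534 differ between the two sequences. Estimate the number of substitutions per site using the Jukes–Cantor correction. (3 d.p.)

0.297

p = 534/2176 ≈ 0.245404.
d = −(3/4) ln(1 − 4p/3) = −0.75 ln(1 − 0.327205) = −0.75 ln(0.672795)
  = −0.75 × (-0.396315) = 0.297236 substitutions/site.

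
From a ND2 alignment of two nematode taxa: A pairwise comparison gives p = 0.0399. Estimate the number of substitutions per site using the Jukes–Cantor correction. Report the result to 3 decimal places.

0.041

d = −(3/4) ln(1 − 4p/3) = −0.75 ln(1 − 0.0532) = −0.75 ln(0.9468)
  = −0.75 × (-0.054667) = 0.041000 substitutions/site.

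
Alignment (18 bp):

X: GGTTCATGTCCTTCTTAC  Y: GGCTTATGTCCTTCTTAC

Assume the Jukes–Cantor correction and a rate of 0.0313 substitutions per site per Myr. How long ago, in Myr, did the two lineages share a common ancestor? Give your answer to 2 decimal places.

The sequences differ at 2 of 18 sites (3, 5), so p = 2/18 ≈ 0.111111.
d = −(3/4) ln(1 − 4p/3) = −0.75 ln(1 − 0.148148) = −0.75 ln(0.851852)
  = −0.75 × (-0.160342) = 0.120257 substitutions/site.
Under a molecular clock d = 2μt, so t = d/(2μ) = 0.120257 / (2 × 0.0313) = 1.92 Myr.

1.92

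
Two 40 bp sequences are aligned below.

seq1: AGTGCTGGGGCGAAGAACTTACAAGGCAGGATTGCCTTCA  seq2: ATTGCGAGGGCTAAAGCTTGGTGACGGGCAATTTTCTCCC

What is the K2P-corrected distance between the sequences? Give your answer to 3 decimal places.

0.978

Of 40 sites, 11 differences are transitions and 10 are transversions, so P = 11/40 = 0.275 and Q = 10/40 = 0.25.
Under the Kimura two-parameter model, d = −½ ln(1 − 2P − Q) − ¼ ln(1 − 2Q).
1 − 2P − Q = 0.2, giving −½ ln(0.2) = 0.804719.
1 − 2Q = 0.5, giving −¼ ln(0.5) = 0.173287.
d = 0.804719 + 0.173287 = 0.978006.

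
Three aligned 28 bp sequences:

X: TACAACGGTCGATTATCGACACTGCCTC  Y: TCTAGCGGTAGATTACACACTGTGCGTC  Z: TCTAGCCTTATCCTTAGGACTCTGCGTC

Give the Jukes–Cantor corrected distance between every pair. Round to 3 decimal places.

X–Y: 10/28 sites differ → p ≈ 0.357143, d = −0.75 ln(1 − 0.476191) = 0.484971 ≈ 0.485.
X–Z: 14/28 sites differ → p = 0.5, d = −0.75 ln(1 − 0.666667) = 0.823960 ≈ 0.824.
Y–Z: 10/28 sites differ → p ≈ 0.357143, d = −0.75 ln(1 − 0.476191) = 0.484971 ≈ 0.485.

d(X,Y) = 0.485, d(X,Z) = 0.824, d(Y,Z) = 0.485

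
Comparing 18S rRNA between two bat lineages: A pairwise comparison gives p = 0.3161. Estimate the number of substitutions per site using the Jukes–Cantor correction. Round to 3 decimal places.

0.410

d = −(3/4) ln(1 − 4p/3) = −0.75 ln(1 − 0.421467) = −0.75 ln(0.578533)
  = −0.75 × (-0.547260) = 0.410445 substitutions/site.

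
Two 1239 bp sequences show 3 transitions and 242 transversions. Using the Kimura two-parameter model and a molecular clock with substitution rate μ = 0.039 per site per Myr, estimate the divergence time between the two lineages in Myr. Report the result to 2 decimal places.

P = 3/1239 ≈ 0.002421 and Q = 242/1239 ≈ 0.195319.
Under the Kimura two-parameter model, d = −½ ln(1 − 2P − Q) − ¼ ln(1 − 2Q).
1 − 2P − Q = 0.799839, giving −½ ln(0.799839) = 0.111672.
1 − 2Q = 0.609362, giving −¼ ln(0.609362) = 0.123836.
d = 0.111672 + 0.123836 = 0.235508.
Under a molecular clock d = 2μt, so t = d/(2μ) = 0.235508 / (2 × 0.039) = 3.02 Myr.

3.02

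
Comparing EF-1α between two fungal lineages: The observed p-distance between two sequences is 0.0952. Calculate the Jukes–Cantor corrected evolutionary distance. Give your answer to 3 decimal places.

d = −(3/4) ln(1 − 4p/3) = −0.75 ln(1 − 0.126933) = −0.75 ln(0.873067)
  = −0.75 × (-0.135743) = 0.101807 substitutions/site.

0.102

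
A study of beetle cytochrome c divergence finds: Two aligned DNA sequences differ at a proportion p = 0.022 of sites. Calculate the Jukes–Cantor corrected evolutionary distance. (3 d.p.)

d = −(3/4) ln(1 − 4p/3) = −0.75 ln(1 − 0.029333) = −0.75 ln(0.970667)
  = −0.75 × (-0.029772) = 0.022329 substitutions/site.

0.022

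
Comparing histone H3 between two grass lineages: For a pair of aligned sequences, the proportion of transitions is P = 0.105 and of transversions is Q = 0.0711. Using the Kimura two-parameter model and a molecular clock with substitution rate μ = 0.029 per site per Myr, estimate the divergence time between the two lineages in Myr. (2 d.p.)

Under the Kimura two-parameter model, d = −½ ln(1 − 2P − Q) − ¼ ln(1 − 2Q).
1 − 2P − Q = 0.7189, giving −½ ln(0.7189) = 0.165017.
1 − 2Q = 0.8578, giving −¼ ln(0.8578) = 0.038346.
d = 0.165017 + 0.038346 = 0.203363.
Under a molecular clock d = 2μt, so t = d/(2μ) = 0.203363 / (2 × 0.029) = 3.51 Myr.

3.51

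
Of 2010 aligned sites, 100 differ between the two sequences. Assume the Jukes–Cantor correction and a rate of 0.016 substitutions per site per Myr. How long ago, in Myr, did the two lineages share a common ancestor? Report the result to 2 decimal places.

1.61

p = 100/2010 ≈ 0.049751.
d = −(3/4) ln(1 − 4p/3) = −0.75 ln(1 − 0.066335) = −0.75 ln(0.933665)
  = −0.75 × (-0.068638) = 0.051479 substitutions/site.
Under a molecular clock d = 2μt, so t = d/(2μ) = 0.051479 / (2 × 0.016) = 1.61 Myr.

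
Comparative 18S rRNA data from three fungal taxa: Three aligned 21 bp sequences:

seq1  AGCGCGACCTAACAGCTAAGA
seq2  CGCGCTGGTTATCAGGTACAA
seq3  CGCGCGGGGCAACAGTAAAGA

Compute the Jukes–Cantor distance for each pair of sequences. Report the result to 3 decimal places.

seq1–seq2: 9/21 sites differ → p ≈ 0.428571, d = −0.75 ln(1 − 0.571428) = 0.635472 ≈ 0.635.
seq1–seq3: 7/21 sites differ → p ≈ 0.333333, d = −0.75 ln(1 − 0.444444) = 0.440839 ≈ 0.441.
seq2–seq3: 8/21 sites differ → p ≈ 0.380952, d = −0.75 ln(1 − 0.507936) = 0.531860 ≈ 0.532.

d(seq1,seq2) = 0.635, d(seq1,seq3) = 0.441, d(seq2,seq3) = 0.532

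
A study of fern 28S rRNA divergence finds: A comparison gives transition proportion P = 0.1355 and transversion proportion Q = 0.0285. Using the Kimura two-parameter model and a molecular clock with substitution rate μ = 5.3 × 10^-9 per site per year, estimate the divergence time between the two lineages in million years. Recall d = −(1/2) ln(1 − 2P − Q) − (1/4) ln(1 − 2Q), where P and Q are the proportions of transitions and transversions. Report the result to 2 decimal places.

18.17

Under the Kimura two-parameter model, d = −½ ln(1 − 2P − Q) − ¼ ln(1 − 2Q).
1 − 2P − Q = 0.7005, giving −½ ln(0.7005) = 0.177980.
1 − 2Q = 0.943, giving −¼ ln(0.943) = 0.014672.
d = 0.177980 + 0.014672 = 0.192652.
Under a molecular clock d = 2μt, so t = d/(2μ) = 0.192652 / (2 × 5.3 × 10^-9) = 18.17 million years.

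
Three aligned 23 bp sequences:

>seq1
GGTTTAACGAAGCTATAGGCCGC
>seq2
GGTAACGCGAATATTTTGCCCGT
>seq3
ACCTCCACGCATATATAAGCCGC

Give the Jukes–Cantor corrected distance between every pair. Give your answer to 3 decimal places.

d(seq1,seq2) = 0.650, d(seq1,seq3) = 0.553, d(seq2,seq3) = 0.892

seq1–seq2: 10/23 sites differ → p ≈ 0.434783, d = −0.75 ln(1 − 0.579711) = 0.650110 ≈ 0.650.
seq1–seq3: 9/23 sites differ → p ≈ 0.391304, d = −0.75 ln(1 − 0.521739) = 0.553199 ≈ 0.553.
seq2–seq3: 12/23 sites differ → p ≈ 0.521739, d = −0.75 ln(1 − 0.695652) = 0.892188 ≈ 0.892.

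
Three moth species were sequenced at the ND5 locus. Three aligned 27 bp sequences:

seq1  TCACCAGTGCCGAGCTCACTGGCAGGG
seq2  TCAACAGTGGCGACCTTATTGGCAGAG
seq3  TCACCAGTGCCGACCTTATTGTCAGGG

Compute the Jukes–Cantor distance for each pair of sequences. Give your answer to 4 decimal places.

d(seq1,seq2) = 0.2635, d(seq1,seq3) = 0.1650, d(seq2,seq3) = 0.1650

seq1–seq2: 6/27 sites differ → p ≈ 0.222222, d = −0.75 ln(1 − 0.296296) = 0.263548 ≈ 0.2635.
seq1–seq3: 4/27 sites differ → p ≈ 0.148148, d = −0.75 ln(1 − 0.197531) = 0.165047 ≈ 0.1650.
seq2–seq3: 4/27 sites differ → p ≈ 0.148148, d = −0.75 ln(1 − 0.197531) = 0.165047 ≈ 0.1650.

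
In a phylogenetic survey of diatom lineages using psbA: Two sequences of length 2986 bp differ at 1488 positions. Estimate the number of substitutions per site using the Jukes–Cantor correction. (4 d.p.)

0.8190

p = 1488/2986 ≈ 0.498326.
d = −(3/4) ln(1 − 4p/3) = −0.75 ln(1 − 0.664435) = −0.75 ln(0.335565)
  = −0.75 × (-1.091940) = 0.818955 substitutions/site.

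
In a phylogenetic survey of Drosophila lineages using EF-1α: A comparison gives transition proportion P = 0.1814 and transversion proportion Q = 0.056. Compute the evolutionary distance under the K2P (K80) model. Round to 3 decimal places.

Under the Kimura two-parameter model, d = −½ ln(1 − 2P − Q) − ¼ ln(1 − 2Q).
1 − 2P − Q = 0.5812, giving −½ ln(0.5812) = 0.271330.
1 − 2Q = 0.888, giving −¼ ln(0.888) = 0.029696.
d = 0.271330 + 0.029696 = 0.301026.

0.301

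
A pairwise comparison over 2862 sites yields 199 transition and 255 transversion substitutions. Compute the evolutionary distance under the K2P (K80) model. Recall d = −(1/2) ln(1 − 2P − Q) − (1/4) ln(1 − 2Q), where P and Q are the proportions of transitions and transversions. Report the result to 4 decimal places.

P = 199/2862 ≈ 0.069532 and Q = 255/2862 ≈ 0.089099.
Under the Kimura two-parameter model, d = −½ ln(1 − 2P − Q) − ¼ ln(1 − 2Q).
1 − 2P − Q = 0.771837, giving −½ ln(0.771837) = 0.129491.
1 − 2Q = 0.821802, giving −¼ ln(0.821802) = 0.049064.
d = 0.129491 + 0.049064 = 0.178555.

0.1786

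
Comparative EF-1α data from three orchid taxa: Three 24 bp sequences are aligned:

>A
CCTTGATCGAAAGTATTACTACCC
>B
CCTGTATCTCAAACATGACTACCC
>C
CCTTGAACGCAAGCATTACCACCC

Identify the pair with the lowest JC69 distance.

A and C

A–B: 7/24 differ, p = 0.292, d = 0.369.
A–C: 4/24 differ, p = 0.167, d = 0.188.
B–C: 7/24 differ, p = 0.292, d = 0.369.
The smallest distance is between A and C.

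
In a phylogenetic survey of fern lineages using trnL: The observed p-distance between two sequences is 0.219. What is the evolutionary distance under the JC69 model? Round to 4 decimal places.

d = −(3/4) ln(1 − 4p/3) = −0.75 ln(1 − 0.292) = −0.75 ln(0.708)
  = −0.75 × (-0.345311) = 0.258983 substitutions/site.

0.2590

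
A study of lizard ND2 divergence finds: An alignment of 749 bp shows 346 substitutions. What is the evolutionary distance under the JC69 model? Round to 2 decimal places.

0.72

p = 346/749 ≈ 0.461949.
d = −(3/4) ln(1 − 4p/3) = −0.75 ln(1 − 0.615932) = −0.75 ln(0.384068)
  = −0.75 × (-0.956936) = 0.717702 substitutions/site.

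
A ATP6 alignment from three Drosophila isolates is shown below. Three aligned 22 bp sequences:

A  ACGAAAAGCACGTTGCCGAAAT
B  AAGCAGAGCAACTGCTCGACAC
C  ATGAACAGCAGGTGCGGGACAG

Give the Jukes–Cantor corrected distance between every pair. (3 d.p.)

d(A,B) = 0.699, d(A,C) = 0.591, d(B,C) = 0.497

A–B: 10/22 sites differ → p ≈ 0.454545, d = −0.75 ln(1 − 0.60606) = 0.698667 ≈ 0.699.
A–C: 9/22 sites differ → p ≈ 0.409091, d = −0.75 ln(1 − 0.545455) = 0.591344 ≈ 0.591.
B–C: 8/22 sites differ → p ≈ 0.363636, d = −0.75 ln(1 − 0.484848) = 0.497470 ≈ 0.497.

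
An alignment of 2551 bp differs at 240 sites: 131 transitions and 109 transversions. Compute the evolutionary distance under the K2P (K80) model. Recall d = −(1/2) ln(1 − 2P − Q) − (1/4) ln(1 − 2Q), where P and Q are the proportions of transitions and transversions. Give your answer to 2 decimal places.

0.10

P = 131/2551 ≈ 0.051352 and Q = 109/2551 ≈ 0.042728.
Under the Kimura two-parameter model, d = −½ ln(1 − 2P − Q) − ¼ ln(1 − 2Q).
1 − 2P − Q = 0.854568, giving −½ ln(0.854568) = 0.078580.
1 − 2Q = 0.914544, giving −¼ ln(0.914544) = 0.022332.
d = 0.078580 + 0.022332 = 0.100912.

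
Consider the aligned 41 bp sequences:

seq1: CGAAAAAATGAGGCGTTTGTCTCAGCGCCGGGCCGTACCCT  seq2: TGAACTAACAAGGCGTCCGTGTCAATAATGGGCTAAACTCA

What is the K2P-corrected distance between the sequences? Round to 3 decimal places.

0.744

Of 41 sites, 12 differences are transitions and 6 are transversions, so P = 12/41 ≈ 0.292683 and Q = 6/41 ≈ 0.146341.
Under the Kimura two-parameter model, d = −½ ln(1 − 2P − Q) − ¼ ln(1 − 2Q).
1 − 2P − Q = 0.268293, giving −½ ln(0.268293) = 0.657838.
1 − 2Q = 0.707318, giving −¼ ln(0.707318) = 0.086569.
d = 0.657838 + 0.086569 = 0.744407.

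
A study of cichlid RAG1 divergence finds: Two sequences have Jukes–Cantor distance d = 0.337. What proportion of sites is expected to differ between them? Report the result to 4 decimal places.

p = (3/4)(1 − e^(−4d/3)) = 0.75 × (1 − e^(-0.449333)) = 0.75 × (1 − 0.638054) = 0.271460.

0.2715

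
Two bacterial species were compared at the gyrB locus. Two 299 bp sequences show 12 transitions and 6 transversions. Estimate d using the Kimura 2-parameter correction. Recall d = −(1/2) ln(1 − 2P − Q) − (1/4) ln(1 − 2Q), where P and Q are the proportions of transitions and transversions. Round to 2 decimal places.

P = 12/299 ≈ 0.040134 and Q = 6/299 ≈ 0.020067.
Under the Kimura two-parameter model, d = −½ ln(1 − 2P − Q) − ¼ ln(1 − 2Q).
1 − 2P − Q = 0.899665, giving −½ ln(0.899665) = 0.052866.
1 − 2Q = 0.959866, giving −¼ ln(0.959866) = 0.010240.
d = 0.052866 + 0.010240 = 0.063106.

0.06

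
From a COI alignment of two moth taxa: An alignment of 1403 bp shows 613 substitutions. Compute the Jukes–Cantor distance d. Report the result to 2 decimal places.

p = 613/1403 ≈ 0.436921.
d = −(3/4) ln(1 − 4p/3) = −0.75 ln(1 − 0.582561) = −0.75 ln(0.417439)
  = −0.75 × (-0.873617) = 0.655213 substitutions/site.

0.66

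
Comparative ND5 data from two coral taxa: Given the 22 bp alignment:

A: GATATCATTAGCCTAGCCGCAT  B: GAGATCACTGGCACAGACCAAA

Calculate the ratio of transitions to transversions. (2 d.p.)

Transitions are A↔G and C↔T; transversions are all other mismatches.
Transitions: 3. Transversions: 6.
R = 3/6 = 0.50.

0.50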